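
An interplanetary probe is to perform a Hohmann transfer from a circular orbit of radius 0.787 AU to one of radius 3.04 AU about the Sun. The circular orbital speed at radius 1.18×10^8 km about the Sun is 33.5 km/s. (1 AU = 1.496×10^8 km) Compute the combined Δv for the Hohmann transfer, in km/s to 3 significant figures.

Δv = 14.9 km/s

From the circular-orbit relation v² = μ/r at r = 1.18×10^8 km: μ = v²r = (33.5)² × 1.18×10^8 = 1.32426×10^11 km³/s².
In km: r₁ = 0.787 × 1.496×10^8 = 1.177352×10^8 km; r₂ = 3.04 × 1.496×10^8 = 4.54784×10^8 km.
Transfer-ellipse semi-major axis a_t = (r₁ + r₂)/2 = (1.177352×10^8 + 4.54784×10^8)/2 = 2.862596×10^8 km.
Circular speed at r₁: v₁ = √(μ/r₁) = √(1.32426×10^11/1.177352×10^8) = 33.53765 km/s.
On the transfer ellipse at r₁, vis-viva equation gives v_p = √[μ(2/r₁ − 1/a_t)] = 42.27223 km/s.
First burn Δv₁ = |v_p − v₁| = 8.735 km/s.
At r₂, v₂ = √(μ/r₂) = 17.0641 km/s.
Transfer-orbit speed at r₂: v_a = √[μ(2/r₂ − 1/a_t)] = 10.9435 km/s.
Second burn Δv₂ = |v₂ − v_a| = 6.121 km/s.
Δv = Δv₁ + Δv₂ = 8.735 + 6.121 = 14.86 km/s.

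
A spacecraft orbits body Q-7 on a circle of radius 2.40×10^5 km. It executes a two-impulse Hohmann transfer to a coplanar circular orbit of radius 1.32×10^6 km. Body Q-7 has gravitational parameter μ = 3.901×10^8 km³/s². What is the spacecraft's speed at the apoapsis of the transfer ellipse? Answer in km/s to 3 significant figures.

v = 9.54 km/s

The Hohmann ellipse has a_t = (r₁ + r₂)/2 = 7.800×10^5 km.
The apoapsis of the transfer ellipse is at r = 1.320×10^6 km.
From the vis-viva equation, v = √[μ(2/r − 1/a_t)] = 9.536 km/s.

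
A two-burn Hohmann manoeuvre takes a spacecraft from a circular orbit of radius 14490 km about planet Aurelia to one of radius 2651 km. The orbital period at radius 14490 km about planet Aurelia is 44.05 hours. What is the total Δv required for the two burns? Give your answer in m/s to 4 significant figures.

From Kepler's third law T² = 4π²r³/μ at r = 14490 km, T = 44.05 hours = 44.05 × 3600 s = 1.5858×10^5 s: μ = 4π²r³/T² = 4776.04 km³/s².
The Hohmann ellipse has a_t = (r₁ + r₂)/2 = 8570.5 km.
Circular speed at r₁: v₁ = √(μ/r₁) = √(4776.04/14490) = 0.5741 km/s.
Transfer-orbit speed at r₁ (v² = μ(2/r − 1/a)): v_a = √[μ(2/r₁ − 1/a_t)] = 0.3193 km/s.
First burn Δv₁ = |v_a − v₁| = 0.2548 km/s.
Circular speed at r₂: v₂ = √(μ/r₂) = 1.342 km/s.
Transfer-orbit speed at r₂: v_p = √[μ(2/r₂ − 1/a_t)] = 1.745 km/s.
Second burn Δv₂ = |v₂ − v_p| = 0.4030 km/s.
Δv = Δv₁ + Δv₂ = 0.2548 + 0.4030 = 0.6578 km/s.

Δv = 657.8 m/s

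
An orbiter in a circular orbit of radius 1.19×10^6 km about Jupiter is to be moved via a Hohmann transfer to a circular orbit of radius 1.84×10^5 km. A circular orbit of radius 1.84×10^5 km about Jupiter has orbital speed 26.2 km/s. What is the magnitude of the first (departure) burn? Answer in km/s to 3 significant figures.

Δv₁ = 4.97 km/s

From the circular-orbit relation v² = μ/r at r = 1.84×10^5 km: μ = v²r = (26.2)² × 1.84×10^5 = 1.26305×10^8 km³/s².
Semi-major axis of the transfer orbit: a_t = (1.190×10^6 + 1.840×10^5)/2 = 6.870×10^5 km.
Circular speed at r = 1.190×10^6 km: v_c = √(μ/r) = 10.3024 km/s.
Transfer-orbit speed at the same r (vis-viva, a = a_t): v_t = √[μ(2/r − 1/a_t)] = 5.33172 km/s.
Δv₁ = |v_t − v_c| = |5.33172 − 10.3024| = 4.971 km/s.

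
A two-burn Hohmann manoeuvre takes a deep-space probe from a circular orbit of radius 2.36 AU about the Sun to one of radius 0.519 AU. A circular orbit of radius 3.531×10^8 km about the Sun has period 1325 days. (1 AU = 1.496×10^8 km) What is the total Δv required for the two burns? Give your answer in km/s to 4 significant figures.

From Kepler's third law T² = 4π²r³/μ at r = 3.531×10^8 km, T = 1325 days = 1325 × 86400 s = 1.1448×10^8 s: μ = 4π²r³/T² = 1.32615×10^11 km³/s².
In km: r₁ = 2.36 × 1.496×10^8 = 3.53056×10^8 km; r₂ = 0.519 × 1.496×10^8 = 7.76424×10^7 km.
Transfer-ellipse semi-major axis a_t = (r₁ + r₂)/2 = (3.53056×10^8 + 7.76424×10^7)/2 = 2.153492×10^8 km.
Circular speed at r₁: v₁ = √(μ/r₁) = √(1.32615×10^11/3.53056×10^8) = 19.381 km/s.
On the transfer ellipse at r₁, vis-viva gives v_a = √[μ(2/r₁ − 1/a_t)] = 11.637 km/s.
First burn Δv₁ = |v_a − v₁| = 7.744 km/s.
At r₂, v₂ = √(μ/r₂) = 41.33 km/s.
Transfer-orbit speed at r₂: v_p = √[μ(2/r₂ − 1/a_t)] = 52.92 km/s.
Second burn Δv₂ = |v₂ − v_p| = 11.59 km/s.
Δv = Δv₁ + Δv₂ = 7.744 + 11.59 = 19.33 km/s.

Δv = 19.33 km/s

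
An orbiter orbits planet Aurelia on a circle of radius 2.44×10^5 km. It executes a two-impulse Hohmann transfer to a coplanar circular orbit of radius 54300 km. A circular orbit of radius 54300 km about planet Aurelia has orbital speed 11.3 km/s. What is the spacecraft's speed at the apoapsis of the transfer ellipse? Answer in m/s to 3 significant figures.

v = 3220 m/s

From the circular-orbit relation v² = μ/r at r = 54300 km: μ = v²r = (11.3)² × 54300 = 6.93357×10^6 km³/s².
The Hohmann ellipse has a_t = (r₁ + r₂)/2 = 1.4915×10^5 km.
At apoapsis, r = 2.440×10^5 km.
From the vis-viva equation, v = √[μ(2/r − 1/a_t)] = 3.216 km/s.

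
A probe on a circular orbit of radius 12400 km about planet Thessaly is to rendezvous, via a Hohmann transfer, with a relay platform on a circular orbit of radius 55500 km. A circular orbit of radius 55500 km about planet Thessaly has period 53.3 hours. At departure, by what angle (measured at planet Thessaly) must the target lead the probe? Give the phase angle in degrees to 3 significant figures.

From Kepler's third law T² = 4π²r³/μ at r = 55500 km, T = 53.3 hours = 53.3 × 3600 s = 1.9188×10^5 s: μ = 4π²r³/T² = 1.83307×10^5 km³/s².
Transfer-ellipse semi-major axis a_t = (r₁ + r₂)/2 = (12400 + 55500)/2 = 33950 km.
The half-period of the transfer ellipse is t = π√(a_t³/μ) = 45900 s.
Target angular speed ω₂ = √(μ/r₂³) = 3.275×10^-5 rad/s.
Angle swept by the target during transfer: ω₂·t = 1.503 rad = 86.12°.
The probe traverses 180° on the transfer ellipse, so the target must lead by 180° − 86.12° = 93.9°.

φ = 93.9°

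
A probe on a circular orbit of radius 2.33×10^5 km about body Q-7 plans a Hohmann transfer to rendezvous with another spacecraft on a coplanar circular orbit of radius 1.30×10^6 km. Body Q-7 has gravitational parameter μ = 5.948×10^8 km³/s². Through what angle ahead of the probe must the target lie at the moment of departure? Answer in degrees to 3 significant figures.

Semi-major axis of the transfer orbit: a_t = (2.330×10^5 + 1.300×10^6)/2 = 7.665×10^5 km.
The half-period of the transfer ellipse is t = π√(a_t³/μ) = 86444 s.
The target's mean motion on its circular orbit is ω₂ = √(μ/r₂³) = 1.6454×10^-5 rad/s.
Angle swept by the target during transfer: ω₂·t = 1.4223 rad = 81.49°.
The probe traverses 180° on the transfer ellipse, so the target must lead by 180° − 81.49° = 98.5°.

φ = 98.5°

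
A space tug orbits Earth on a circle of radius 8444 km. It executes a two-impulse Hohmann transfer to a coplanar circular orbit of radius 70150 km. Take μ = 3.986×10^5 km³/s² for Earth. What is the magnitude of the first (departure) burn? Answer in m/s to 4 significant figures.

The Hohmann ellipse has a_t = (r₁ + r₂)/2 = 39297 km.
Circular speed at r = 8444 km: v_c = √(μ/r) = 6.871 km/s.
Vis-viva on the transfer ellipse at r = 8444 km gives v_t = √[μ(2/r − 1/a_t)] = 9.180 km/s.
Δv₁ = |v_t − v_c| = |9.180 − 6.871| = 2.309 km/s.

Δv₁ = 2309 m/s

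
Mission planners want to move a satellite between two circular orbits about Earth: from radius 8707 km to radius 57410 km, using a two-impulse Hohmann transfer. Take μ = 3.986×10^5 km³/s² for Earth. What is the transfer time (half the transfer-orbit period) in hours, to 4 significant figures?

t = 8.308 hours

Transfer-ellipse semi-major axis a_t = (r₁ + r₂)/2 = (8707 + 57410)/2 = 33058.5 km.
By Kepler's third law the transfer-orbit period is T = 2π√(a_t³/μ), so t = T/2 = 29910 s.
Converting: 29910 s ÷ 3600 s/hour = 8.308 hours.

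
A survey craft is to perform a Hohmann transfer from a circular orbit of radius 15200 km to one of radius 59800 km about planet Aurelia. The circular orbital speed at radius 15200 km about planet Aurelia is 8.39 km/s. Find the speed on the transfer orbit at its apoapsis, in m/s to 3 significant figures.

From the circular-orbit relation v² = μ/r at r = 15200 km: μ = v²r = (8.39)² × 15200 = 1.06996×10^6 km³/s².
The Hohmann ellipse has a_t = (r₁ + r₂)/2 = 37500 km.
The apoapsis of the transfer ellipse is at r = 59800 km.
From the vis-viva equation, v = √[μ(2/r − 1/a_t)] = 2.693 km/s.

v = 2690 m/s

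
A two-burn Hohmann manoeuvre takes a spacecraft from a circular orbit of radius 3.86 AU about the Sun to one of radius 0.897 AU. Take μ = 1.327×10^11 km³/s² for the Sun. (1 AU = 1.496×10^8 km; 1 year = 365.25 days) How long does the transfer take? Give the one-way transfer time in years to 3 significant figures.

In km: r₁ = 3.86 × 1.496×10^8 = 5.77456×10^8 km; r₂ = 0.897 × 1.496×10^8 = 1.341912×10^8 km.
Transfer-ellipse semi-major axis a_t = (r₁ + r₂)/2 = (5.77456×10^8 + 1.341912×10^8)/2 = 3.558236×10^8 km.
Half the transfer-orbit period gives t = π√(a_t³/μ) = 5.789×10^7 s.
Converting: 5.789×10^7 s ÷ 3.15576×10^7 s/year (365.25 × 86400) = 1.83 years.

t = 1.83 years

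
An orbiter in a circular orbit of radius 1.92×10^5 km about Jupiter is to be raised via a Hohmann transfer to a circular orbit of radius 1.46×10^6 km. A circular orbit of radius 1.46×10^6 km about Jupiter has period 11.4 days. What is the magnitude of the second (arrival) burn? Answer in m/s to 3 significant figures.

From Kepler's third law T² = 4π²r³/μ at r = 1.46×10^6 km, T = 11.4 days = 11.4 × 86400 s = 9.8496×10^5 s: μ = 4π²r³/T² = 1.26643×10^8 km³/s².
Semi-major axis of the transfer orbit: a_t = (1.920×10^5 + 1.460×10^6)/2 = 8.260×10^5 km.
Circular speed at r = 1.460×10^6 km: v_c = √(μ/r) = 9.3135 km/s.
Vis-viva on the transfer ellipse at r = 1.460×10^6 km gives v_t = √[μ(2/r − 1/a_t)] = 4.4903 km/s.
Δv₂ = |v_t − v_c| = |4.4903 − 9.3135| = 4.823 km/s.

Δv₂ = 4820 m/s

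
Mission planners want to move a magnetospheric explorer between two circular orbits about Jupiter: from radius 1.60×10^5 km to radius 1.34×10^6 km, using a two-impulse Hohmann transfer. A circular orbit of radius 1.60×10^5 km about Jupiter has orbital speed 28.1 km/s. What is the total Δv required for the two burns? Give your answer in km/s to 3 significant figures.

Δv = 14.7 km/s

From the circular-orbit relation v² = μ/r at r = 1.60×10^5 km: μ = v²r = (28.1)² × 1.60×10^5 = 1.26338×10^8 km³/s².
The Hohmann ellipse has a_t = (r₁ + r₂)/2 = 7.500×10^5 km.
Circular speed at r₁: v₁ = √(μ/r₁) = √(1.26338×10^8/1.600×10^5) = 28.1000 km/s.
Transfer-orbit speed at r₁ (vis-viva): v_p = √[μ(2/r₁ − 1/a_t)] = 37.5602 km/s.
First burn Δv₁ = |v_p − v₁| = 9.4602 km/s.
At r₂, v₂ = √(μ/r₂) = 9.7099 km/s.
Transfer-orbit speed at r₂: v_a = √[μ(2/r₂ − 1/a_t)] = 4.4848 km/s.
Second burn Δv₂ = |v₂ − v_a| = 5.2251 km/s.
Total Δv = Δv₁ + Δv₂ = 14.69 km/s.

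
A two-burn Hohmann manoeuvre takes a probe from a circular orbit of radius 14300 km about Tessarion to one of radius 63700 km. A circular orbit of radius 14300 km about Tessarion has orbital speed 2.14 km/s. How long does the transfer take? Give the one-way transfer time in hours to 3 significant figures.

From the circular-orbit relation v² = μ/r at r = 14300 km: μ = v²r = (2.14)² × 14300 = 65488.3 km³/s².
Transfer-ellipse semi-major axis a_t = (r₁ + r₂)/2 = (14300 + 63700)/2 = 39000 km.
By Kepler's third law the transfer-orbit period is T = 2π√(a_t³/μ), so t = T/2 = 94550 s.
Converting: 94550 s ÷ 3600 s/hour = 26.3 hours.

t = 26.3 hours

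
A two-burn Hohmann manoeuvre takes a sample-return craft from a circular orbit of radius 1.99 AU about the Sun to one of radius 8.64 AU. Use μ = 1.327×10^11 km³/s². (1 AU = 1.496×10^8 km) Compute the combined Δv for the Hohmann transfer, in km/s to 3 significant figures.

Δv = 9.74 km/s

In km: r₁ = 1.99 × 1.496×10^8 = 2.97704×10^8 km; r₂ = 8.64 × 1.496×10^8 = 1.292544×10^9 km.
Transfer-ellipse semi-major axis a_t = (r₁ + r₂)/2 = (2.97704×10^8 + 1.292544×10^9)/2 = 7.95124×10^8 km.
Circular speed at r₁: v₁ = √(μ/r₁) = √(1.327×10^11/2.97704×10^8) = 21.1127 km/s.
Transfer-orbit speed at r₁ (vis-viva equation): v_p = √[μ(2/r₁ − 1/a_t)] = 26.9183 km/s.
First burn Δv₁ = |v_p − v₁| = 5.806 km/s.
At r₂, v₂ = √(μ/r₂) = 10.132 km/s.
Transfer-orbit speed at r₂: v_a = √[μ(2/r₂ − 1/a_t)] = 6.1999 km/s.
Second burn Δv₂ = |v₂ − v_a| = 3.932 km/s.
Total Δv = Δv₁ + Δv₂ = 9.738 km/s.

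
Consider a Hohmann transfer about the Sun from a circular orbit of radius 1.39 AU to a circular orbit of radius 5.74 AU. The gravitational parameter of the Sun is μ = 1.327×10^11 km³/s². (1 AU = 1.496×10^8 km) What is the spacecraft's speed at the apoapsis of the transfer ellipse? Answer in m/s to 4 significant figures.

v = 7762 m/s

In km: r₁ = 1.39 × 1.496×10^8 = 2.07944×10^8 km; r₂ = 5.74 × 1.496×10^8 = 8.58704×10^8 km.
Transfer-ellipse semi-major axis a_t = (r₁ + r₂)/2 = (2.07944×10^8 + 8.58704×10^8)/2 = 5.33324×10^8 km.
The apoapsis of the transfer ellipse is at r = 8.58704×10^8 km.
Applying v² = μ(2/r − 1/a_t): v = 7.762 km/s.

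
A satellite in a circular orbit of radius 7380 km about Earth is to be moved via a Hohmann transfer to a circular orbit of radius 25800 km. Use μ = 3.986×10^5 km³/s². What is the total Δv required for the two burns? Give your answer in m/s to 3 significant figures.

Δv = 3120 m/s

The Hohmann ellipse has a_t = (r₁ + r₂)/2 = 16590 km.
At r₁ the circular-orbit speed is v₁ = √(μ/r₁) = 7.349 km/s.
On the transfer ellipse at r₁, v² = μ(2/r − 1/a) gives v_p = √[μ(2/r₁ − 1/a_t)] = 9.165 km/s.
First burn Δv₁ = |v_p − v₁| = 1.816 km/s.
Circular speed at r₂: v₂ = √(μ/r₂) = 3.931 km/s.
Transfer-orbit speed at r₂: v_a = √[μ(2/r₂ − 1/a_t)] = 2.622 km/s.
Second burn Δv₂ = |v₂ − v_a| = 1.309 km/s.
Total Δv = Δv₁ + Δv₂ = 3.125 km/s.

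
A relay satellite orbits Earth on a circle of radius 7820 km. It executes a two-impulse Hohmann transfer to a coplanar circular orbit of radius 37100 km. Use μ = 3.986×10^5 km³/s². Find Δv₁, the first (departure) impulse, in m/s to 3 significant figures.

The Hohmann ellipse has a_t = (r₁ + r₂)/2 = 22460 km.
Circular speed at r = 7820 km: v_c = √(μ/r) = 7.1395 km/s.
Transfer-orbit speed at the same r (vis-viva, a = a_t): v_t = √[μ(2/r − 1/a_t)] = 9.1759 km/s.
Δv₁ = |v_t − v_c| = |9.1759 − 7.1395| = 2.036 km/s.

Δv₁ = 2040 m/s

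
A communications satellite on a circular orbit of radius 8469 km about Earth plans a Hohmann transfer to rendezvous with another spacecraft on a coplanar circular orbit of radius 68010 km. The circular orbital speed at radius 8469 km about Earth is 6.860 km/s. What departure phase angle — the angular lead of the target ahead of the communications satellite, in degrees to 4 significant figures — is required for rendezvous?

From the circular-orbit relation v² = μ/r at r = 8469 km: μ = v²r = (6.860)² × 8469 = 3.98548×10^5 km³/s².
Semi-major axis of the transfer orbit: a_t = (8469 + 68010)/2 = 38239.5 km.
The half-period of the transfer ellipse is t = π√(a_t³/μ) = 37212 s.
Target angular speed ω₂ = √(μ/r₂³) = 3.5594×10^-5 rad/s.
Angle swept by the target during transfer: ω₂·t = 1.3245 rad = 75.89°.
Arrival is 180° from departure on the ellipse, so φ = 180° − 75.89° = 104.1°.

φ = 104.1°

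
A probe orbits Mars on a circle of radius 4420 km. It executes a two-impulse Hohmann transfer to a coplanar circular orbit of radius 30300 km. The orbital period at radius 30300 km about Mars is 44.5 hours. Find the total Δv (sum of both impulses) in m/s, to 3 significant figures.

From Kepler's third law T² = 4π²r³/μ at r = 30300 km, T = 44.5 hours = 44.5 × 3600 s = 1.602×10^5 s: μ = 4π²r³/T² = 42792.0 km³/s².
The Hohmann ellipse has a_t = (r₁ + r₂)/2 = 17360 km.
At r₁ the circular-orbit speed is v₁ = √(μ/r₁) = 3.1115 km/s.
Transfer-orbit speed at r₁ (vis-viva): v_p = √[μ(2/r₁ − 1/a_t)] = 4.1107 km/s.
First burn Δv₁ = |v_p − v₁| = 0.9992 km/s.
At r₂, v₂ = √(μ/r₂) = 1.18839 km/s.
Transfer-orbit speed at r₂: v_a = √[μ(2/r₂ − 1/a_t)] = 0.599648 km/s.
Second burn Δv₂ = |v₂ − v_a| = 0.5887 km/s.
Δv = Δv₁ + Δv₂ = 0.9992 + 0.5887 = 1.588 km/s.

Δv = 1590 m/s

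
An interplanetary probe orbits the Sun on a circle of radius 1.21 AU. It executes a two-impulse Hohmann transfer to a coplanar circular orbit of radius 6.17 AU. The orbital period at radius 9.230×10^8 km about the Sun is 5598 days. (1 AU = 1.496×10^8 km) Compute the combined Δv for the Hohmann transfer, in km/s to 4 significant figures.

From Kepler's third law T² = 4π²r³/μ at r = 9.230×10^8 km, T = 5598 days = 5598 × 86400 s = 4.836672×10^8 s: μ = 4π²r³/T² = 1.32700×10^11 km³/s².
In km: r₁ = 1.21 × 1.496×10^8 = 1.81016×10^8 km; r₂ = 6.17 × 1.496×10^8 = 9.23032×10^8 km.
Semi-major axis of the transfer orbit: a_t = (1.81016×10^8 + 9.23032×10^8)/2 = 5.52024×10^8 km.
Circular speed at r₁: v₁ = √(μ/r₁) = √(1.32700×10^11/1.81016×10^8) = 27.0756 km/s.
Transfer-orbit speed at r₁ (v² = μ(2/r − 1/a)): v_p = √[μ(2/r₁ − 1/a_t)] = 35.0112 km/s.
First burn Δv₁ = |v_p − v₁| = 7.936 km/s.
Circular speed at r₂: v₂ = √(μ/r₂) = 11.99 km/s.
Transfer-orbit speed at r₂: v_a = √[μ(2/r₂ − 1/a_t)] = 6.866 km/s.
Second burn Δv₂ = |v₂ − v_a| = 5.124 km/s.
Δv = Δv₁ + Δv₂ = 7.936 + 5.124 = 13.06 km/s.

Δv = 13.06 km/s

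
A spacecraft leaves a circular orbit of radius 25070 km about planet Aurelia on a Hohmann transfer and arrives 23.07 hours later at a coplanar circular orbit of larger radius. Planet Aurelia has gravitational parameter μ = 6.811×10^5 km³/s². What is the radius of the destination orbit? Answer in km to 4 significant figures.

Transfer time t = 23.07 hours = 83052 s, and t = π√(a_t³/μ).
So a_t = (μ t²/π²)^(1/3) = (6.811×10^5 × (83052)² / π²)^(1/3) = 78080 km.
Since a_t = (r₁ + r₂)/2, r₂ = 2a_t − r₁ = 2×78080 − 25070 = 1.3109×10^5 km.

r₂ = 1.311×10^5 km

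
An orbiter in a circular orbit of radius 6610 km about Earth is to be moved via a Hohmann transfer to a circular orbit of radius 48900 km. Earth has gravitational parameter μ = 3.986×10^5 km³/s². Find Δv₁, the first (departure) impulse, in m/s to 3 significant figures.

The Hohmann ellipse has a_t = (r₁ + r₂)/2 = 27755 km.
Circular speed at r = 6610 km: v_c = √(μ/r) = 7.76547 km/s.
Transfer-orbit speed at the same r (vis-viva, a = a_t): v_t = √[μ(2/r − 1/a_t)] = 10.3075 km/s.
Δv₁ = |v_t − v_c| = |10.3075 − 7.76547| = 2.542 km/s.

Δv₁ = 2540 m/s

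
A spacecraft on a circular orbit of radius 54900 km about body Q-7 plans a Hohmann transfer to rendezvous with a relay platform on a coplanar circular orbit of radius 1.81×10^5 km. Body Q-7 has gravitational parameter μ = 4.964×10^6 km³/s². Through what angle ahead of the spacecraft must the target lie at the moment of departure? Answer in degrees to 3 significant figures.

Semi-major axis of the transfer orbit: a_t = (54900 + 1.810×10^5)/2 = 1.1795×10^5 km.
Transfer time t = π√(a_t³/μ) = 57119 s.
Target angular speed ω₂ = √(μ/r₂³) = 2.8933×10^-5 rad/s.
Angle swept by the target during transfer: ω₂·t = 1.6526 rad = 94.69°.
The spacecraft traverses 180° on the transfer ellipse, so the target must lead by 180° − 94.69° = 85.3°.

φ = 85.3°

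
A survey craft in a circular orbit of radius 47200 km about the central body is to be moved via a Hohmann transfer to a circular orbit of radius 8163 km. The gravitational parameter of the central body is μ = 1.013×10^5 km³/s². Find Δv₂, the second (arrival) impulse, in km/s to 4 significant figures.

Semi-major axis of the transfer orbit: a_t = (47200 + 8163)/2 = 27681.5 km.
On the circular orbit at r = 8163 km, v_c = √(μ/r) = 3.523 km/s.
Transfer-orbit speed at the same r (vis-viva, a = a_t): v_t = √[μ(2/r − 1/a_t)] = 4.600 km/s.
Δv₂ = |v_t − v_c| = |4.600 − 3.523| = 1.077 km/s.

Δv₂ = 1.077 km/s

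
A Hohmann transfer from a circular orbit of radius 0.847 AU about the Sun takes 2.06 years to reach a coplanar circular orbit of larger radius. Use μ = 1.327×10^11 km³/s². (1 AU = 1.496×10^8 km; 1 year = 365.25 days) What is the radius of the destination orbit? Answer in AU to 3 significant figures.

In km: r₁ = 0.847 × 1.496×10^8 = 1.267112×10^8 km.
Transfer time t = 2.06 years × 365.25 × 86400 s = 6.5008656×10^7 s, and t = π√(a_t³/μ).
So a_t = (μ t²/π²)^(1/3) = (1.327×10^11 × (6.5008656×10^7)² / π²)^(1/3) = 3.8445×10^8 km.
Since a_t = (r₁ + r₂)/2, r₂ = 2a_t − r₁ = 2×3.8445×10^8 − 1.267112×10^8 = 6.421888×10^8 km.
In AU: r₂ = 6.421888×10^8 / 1.496×10^8 = 4.29 AU.

r₂ = 4.29 AU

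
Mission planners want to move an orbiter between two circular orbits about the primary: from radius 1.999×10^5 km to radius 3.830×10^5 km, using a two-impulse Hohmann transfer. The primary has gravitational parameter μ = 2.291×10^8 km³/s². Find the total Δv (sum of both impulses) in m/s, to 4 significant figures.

Semi-major axis of the transfer orbit: a_t = (1.999×10^5 + 3.830×10^5)/2 = 2.9145×10^5 km.
At r₁ the circular-orbit speed is v₁ = √(μ/r₁) = 33.8537 km/s.
On the transfer ellipse at r₁, vis-viva gives v_p = √[μ(2/r₁ − 1/a_t)] = 38.8082 km/s.
First burn Δv₁ = |v_p − v₁| = 4.9545 km/s.
At r₂, v₂ = √(μ/r₂) = 24.45756 km/s.
Transfer-orbit speed at r₂: v_a = √[μ(2/r₂ − 1/a_t)] = 20.25525 km/s.
Second burn Δv₂ = |v₂ − v_a| = 4.2023 km/s.
Total Δv = Δv₁ + Δv₂ = 9.157 km/s.

Δv = 9157 m/s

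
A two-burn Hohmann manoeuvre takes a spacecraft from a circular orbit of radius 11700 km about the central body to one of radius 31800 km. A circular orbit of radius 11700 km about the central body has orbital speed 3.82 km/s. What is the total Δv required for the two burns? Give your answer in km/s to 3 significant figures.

Δv = 1.42 km/s

From the circular-orbit relation v² = μ/r at r = 11700 km: μ = v²r = (3.82)² × 11700 = 1.70731×10^5 km³/s².
Semi-major axis of the transfer orbit: a_t = (11700 + 31800)/2 = 21750 km.
At r₁ the circular-orbit speed is v₁ = √(μ/r₁) = 3.820 km/s.
Transfer-orbit speed at r₁ (vis-viva): v_p = √[μ(2/r₁ − 1/a_t)] = 4.619 km/s.
First burn Δv₁ = |v_p − v₁| = 0.7990 km/s.
Circular speed at r₂: v₂ = √(μ/r₂) = 2.317089 km/s.
Transfer-orbit speed at r₂: v_a = √[μ(2/r₂ − 1/a_t)] = 1.699441 km/s.
Second burn Δv₂ = |v₂ − v_a| = 0.6176 km/s.
Total Δv = Δv₁ + Δv₂ = 1.417 km/s.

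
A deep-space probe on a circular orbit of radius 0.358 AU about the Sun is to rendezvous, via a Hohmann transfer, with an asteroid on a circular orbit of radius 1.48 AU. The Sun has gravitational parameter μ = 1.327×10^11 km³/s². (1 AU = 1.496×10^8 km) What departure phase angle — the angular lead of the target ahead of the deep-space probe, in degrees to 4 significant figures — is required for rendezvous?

φ = 91.92°

In km: r₁ = 0.358 × 1.496×10^8 = 5.35568×10^7 km; r₂ = 1.48 × 1.496×10^8 = 2.21408×10^8 km.
The Hohmann ellipse has a_t = (r₁ + r₂)/2 = 1.374824×10^8 km.
Transfer time t = π√(a_t³/μ) = 1.39022×10^7 s.
The target's mean motion on its circular orbit is ω₂ = √(μ/r₂³) = 1.10572×10^-7 rad/s.
Angle swept by the target during transfer: ω₂·t = 1.5372 rad = 88.08°.
The deep-space probe traverses 180° on the transfer ellipse, so the target must lead by 180° − 88.08° = 91.92°.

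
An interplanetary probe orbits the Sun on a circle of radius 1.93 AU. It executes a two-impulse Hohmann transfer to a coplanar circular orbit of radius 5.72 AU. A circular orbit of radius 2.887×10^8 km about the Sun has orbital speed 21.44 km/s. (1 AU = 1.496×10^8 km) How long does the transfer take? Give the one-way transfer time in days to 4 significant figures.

t = 1366 days

From the circular-orbit relation v² = μ/r at r = 2.887×10^8 km: μ = v²r = (21.44)² × 2.887×10^8 = 1.32708×10^11 km³/s².
In km: r₁ = 1.93 × 1.496×10^8 = 2.88728×10^8 km; r₂ = 5.72 × 1.496×10^8 = 8.55712×10^8 km.
The Hohmann ellipse has a_t = (r₁ + r₂)/2 = 5.7222×10^8 km.
Half the transfer-orbit period gives t = π√(a_t³/μ) = 1.180×10^8 s.
Converting: 1.180×10^8 s ÷ 86400 s/day = 1366 days.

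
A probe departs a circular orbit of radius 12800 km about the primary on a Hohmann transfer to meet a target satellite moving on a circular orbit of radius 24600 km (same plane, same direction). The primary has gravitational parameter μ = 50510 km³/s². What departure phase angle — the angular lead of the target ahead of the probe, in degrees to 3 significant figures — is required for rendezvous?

Transfer-ellipse semi-major axis a_t = (r₁ + r₂)/2 = (12800 + 24600)/2 = 18700 km.
The half-period of the transfer ellipse is t = π√(a_t³/μ) = 35750 s.
Target angular speed ω₂ = √(μ/r₂³) = 5.825×10^-5 rad/s.
Angle swept by the target during transfer: ω₂·t = 2.082 rad = 119.3°.
Arrival is 180° from departure on the ellipse, so φ = 180° − 119.3° = 60.7°.

φ = 60.7°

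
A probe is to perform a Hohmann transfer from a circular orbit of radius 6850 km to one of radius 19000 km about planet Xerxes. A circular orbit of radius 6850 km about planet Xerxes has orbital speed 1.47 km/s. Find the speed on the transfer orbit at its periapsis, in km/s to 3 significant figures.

v = 1.78 km/s

From the circular-orbit relation v² = μ/r at r = 6850 km: μ = v²r = (1.47)² × 6850 = 14802.2 km³/s².
Transfer-ellipse semi-major axis a_t = (r₁ + r₂)/2 = (6850 + 19000)/2 = 12925 km.
The periapsis of the transfer ellipse is at r = 6850 km.
Applying v² = μ(2/r − 1/a_t): v = 1.782 km/s.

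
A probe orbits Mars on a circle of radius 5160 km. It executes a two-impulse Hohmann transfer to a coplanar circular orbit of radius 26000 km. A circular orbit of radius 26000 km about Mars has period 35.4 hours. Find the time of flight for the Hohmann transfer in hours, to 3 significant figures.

From Kepler's third law T² = 4π²r³/μ at r = 26000 km, T = 35.4 hours = 35.4 × 3600 s = 1.2744×10^5 s: μ = 4π²r³/T² = 42723.6 km³/s².
Transfer-ellipse semi-major axis a_t = (r₁ + r₂)/2 = (5160 + 26000)/2 = 15580 km.
By Kepler's third law the transfer-orbit period is T = 2π√(a_t³/μ), so t = T/2 = 29560 s.
Converting: 29560 s ÷ 3600 s/hour = 8.21 hours.

t = 8.21 hours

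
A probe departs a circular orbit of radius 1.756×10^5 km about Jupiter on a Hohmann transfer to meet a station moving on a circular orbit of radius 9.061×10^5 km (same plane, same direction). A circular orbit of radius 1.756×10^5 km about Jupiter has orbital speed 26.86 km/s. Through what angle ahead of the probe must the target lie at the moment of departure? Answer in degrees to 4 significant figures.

From the circular-orbit relation v² = μ/r at r = 1.756×10^5 km: μ = v²r = (26.86)² × 1.756×10^5 = 1.26688×10^8 km³/s².
The Hohmann ellipse has a_t = (r₁ + r₂)/2 = 5.4085×10^5 km.
Transfer time t = π√(a_t³/μ) = 1.1102×10^5 s.
The target's mean motion on its circular orbit is ω₂ = √(μ/r₂³) = 1.3050×10^-5 rad/s.
Angle swept by the target during transfer: ω₂·t = 1.4488 rad = 83.01°.
The probe traverses 180° on the transfer ellipse, so the target must lead by 180° − 83.01° = 96.99°.

φ = 96.99°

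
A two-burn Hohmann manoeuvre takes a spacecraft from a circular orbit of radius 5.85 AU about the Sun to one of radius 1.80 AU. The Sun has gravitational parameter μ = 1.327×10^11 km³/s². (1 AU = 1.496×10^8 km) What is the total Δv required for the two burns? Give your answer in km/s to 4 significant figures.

In km: r₁ = 5.85 × 1.496×10^8 = 8.7516×10^8 km; r₂ = 1.80 × 1.496×10^8 = 2.6928×10^8 km.
Transfer-ellipse semi-major axis a_t = (r₁ + r₂)/2 = (8.7516×10^8 + 2.6928×10^8)/2 = 5.7222×10^8 km.
Circular speed at r₁: v₁ = √(μ/r₁) = √(1.327×10^11/8.7516×10^8) = 12.314 km/s.
On the transfer ellipse at r₁, v² = μ(2/r − 1/a) gives v_a = √[μ(2/r₁ − 1/a_t)] = 8.4472 km/s.
First burn Δv₁ = |v_a − v₁| = 3.867 km/s.
Circular speed at r₂: v₂ = √(μ/r₂) = 22.199 km/s.
Transfer-orbit speed at r₂: v_p = √[μ(2/r₂ − 1/a_t)] = 27.453 km/s.
Second burn Δv₂ = |v₂ − v_p| = 5.254 km/s.
Total Δv = Δv₁ + Δv₂ = 9.121 km/s.

Δv = 9.121 km/s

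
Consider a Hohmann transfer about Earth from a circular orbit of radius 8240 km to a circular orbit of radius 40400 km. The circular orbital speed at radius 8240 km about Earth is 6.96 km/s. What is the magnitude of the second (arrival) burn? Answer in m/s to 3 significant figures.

From the circular-orbit relation v² = μ/r at r = 8240 km: μ = v²r = (6.96)² × 8240 = 3.99159×10^5 km³/s².
The Hohmann ellipse has a_t = (r₁ + r₂)/2 = 24320 km.
Circular speed at r = 40400 km: v_c = √(μ/r) = 3.1433 km/s.
Transfer-orbit speed at the same r (vis-viva, a = a_t): v_t = √[μ(2/r − 1/a_t)] = 1.8296 km/s.
Δv₂ = |v_t − v_c| = |1.8296 − 3.1433| = 1.314 km/s.

Δv₂ = 1310 m/s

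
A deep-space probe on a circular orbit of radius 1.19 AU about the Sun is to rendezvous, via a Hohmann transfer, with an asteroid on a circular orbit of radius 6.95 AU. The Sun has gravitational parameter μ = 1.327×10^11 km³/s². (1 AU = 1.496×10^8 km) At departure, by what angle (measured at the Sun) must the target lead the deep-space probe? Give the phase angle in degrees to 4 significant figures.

In km: r₁ = 1.19 × 1.496×10^8 = 1.78024×10^8 km; r₂ = 6.95 × 1.496×10^8 = 1.03972×10^9 km.
The Hohmann ellipse has a_t = (r₁ + r₂)/2 = 6.08872×10^8 km.
Transfer time t = π√(a_t³/μ) = 1.2957×10^8 s.
The target's mean motion on its circular orbit is ω₂ = √(μ/r₂³) = 1.0866×10^-8 rad/s.
Angle swept by the target during transfer: ω₂·t = 1.408 rad = 80.67°.
Arrival is 180° from departure on the ellipse, so φ = 180° − 80.67° = 99.33°.

φ = 99.33°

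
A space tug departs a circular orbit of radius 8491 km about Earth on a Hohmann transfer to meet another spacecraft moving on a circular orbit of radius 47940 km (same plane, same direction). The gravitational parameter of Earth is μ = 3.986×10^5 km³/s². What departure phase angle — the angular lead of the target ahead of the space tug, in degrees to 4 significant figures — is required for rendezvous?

Semi-major axis of the transfer orbit: a_t = (8491 + 47940)/2 = 28215.5 km.
The half-period of the transfer ellipse is t = π√(a_t³/μ) = 23583.75 s.
Target angular speed ω₂ = √(μ/r₂³) = 6.014806×10^-5 rad/s.
Angle swept by the target during transfer: ω₂·t = 1.41852 rad = 81.28°.
The space tug traverses 180° on the transfer ellipse, so the target must lead by 180° − 81.28° = 98.72°.

φ = 98.72°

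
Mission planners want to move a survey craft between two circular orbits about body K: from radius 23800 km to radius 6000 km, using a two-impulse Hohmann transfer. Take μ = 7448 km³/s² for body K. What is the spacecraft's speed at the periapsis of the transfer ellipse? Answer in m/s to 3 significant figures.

The Hohmann ellipse has a_t = (r₁ + r₂)/2 = 14900 km.
The periapsis of the transfer ellipse is at r = 6000 km.
Applying v² = μ(2/r − 1/a_t): v = 1.408 km/s.

v = 1410 m/s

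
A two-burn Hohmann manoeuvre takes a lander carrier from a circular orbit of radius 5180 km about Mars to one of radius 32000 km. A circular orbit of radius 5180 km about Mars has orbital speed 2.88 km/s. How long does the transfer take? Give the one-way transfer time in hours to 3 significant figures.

t = 10.7 hours

From the circular-orbit relation v² = μ/r at r = 5180 km: μ = v²r = (2.88)² × 5180 = 42965.0 km³/s².
Transfer-ellipse semi-major axis a_t = (r₁ + r₂)/2 = (5180 + 32000)/2 = 18590 km.
Transfer time t = π√(a_t³/μ) = π√((18590)³ / 42965.0) = 38420 s.
Converting: 38420 s ÷ 3600 s/hour = 10.7 hours.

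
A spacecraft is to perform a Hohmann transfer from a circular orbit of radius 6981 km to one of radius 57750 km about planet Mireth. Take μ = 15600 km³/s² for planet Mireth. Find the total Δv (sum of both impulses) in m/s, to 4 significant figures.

Transfer-ellipse semi-major axis a_t = (r₁ + r₂)/2 = (6981 + 57750)/2 = 32365.5 km.
At r₁ the circular-orbit speed is v₁ = √(μ/r₁) = 1.4949 km/s.
On the transfer ellipse at r₁, vis-viva gives v_p = √[μ(2/r₁ − 1/a_t)] = 1.9968 km/s.
First burn Δv₁ = |v_p − v₁| = 0.5019 km/s.
Circular speed at r₂: v₂ = √(μ/r₂) = 0.51974 km/s.
Transfer-orbit speed at r₂: v_a = √[μ(2/r₂ − 1/a_t)] = 0.24138 km/s.
Second burn Δv₂ = |v₂ − v_a| = 0.2784 km/s.
Total Δv = Δv₁ + Δv₂ = 0.7803 km/s.

Δv = 780.3 m/s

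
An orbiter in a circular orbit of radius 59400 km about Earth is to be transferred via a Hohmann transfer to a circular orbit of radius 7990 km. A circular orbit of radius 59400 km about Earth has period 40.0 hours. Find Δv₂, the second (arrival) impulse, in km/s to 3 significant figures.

Δv₂ = 2.32 km/s

From Kepler's third law T² = 4π²r³/μ at r = 59400 km, T = 40.0 hours = 40.0 × 3600 s = 1.440×10^5 s: μ = 4π²r³/T² = 3.99019×10^5 km³/s².
Transfer-ellipse semi-major axis a_t = (r₁ + r₂)/2 = (59400 + 7990)/2 = 33695 km.
On the circular orbit at r = 7990 km, v_c = √(μ/r) = 7.067 km/s.
Vis-viva on the transfer ellipse at r = 7990 km gives v_t = √[μ(2/r − 1/a_t)] = 9.383 km/s.
Δv₂ = |v_t − v_c| = |9.383 − 7.067| = 2.316 km/s.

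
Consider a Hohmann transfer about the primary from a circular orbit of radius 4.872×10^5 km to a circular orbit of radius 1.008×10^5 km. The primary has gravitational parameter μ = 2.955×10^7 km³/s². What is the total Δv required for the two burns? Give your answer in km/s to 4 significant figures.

Transfer-ellipse semi-major axis a_t = (r₁ + r₂)/2 = (4.872×10^5 + 1.008×10^5)/2 = 2.940×10^5 km.
At r₁ the circular-orbit speed is v₁ = √(μ/r₁) = 7.788 km/s.
Transfer-orbit speed at r₁ (vis-viva equation): v_a = √[μ(2/r₁ − 1/a_t)] = 4.560 km/s.
First burn Δv₁ = |v_a − v₁| = 3.228 km/s.
At r₂, v₂ = √(μ/r₂) = 17.122 km/s.
Transfer-orbit speed at r₂: v_p = √[μ(2/r₂ − 1/a_t)] = 22.041 km/s.
Second burn Δv₂ = |v₂ − v_p| = 4.919 km/s.
Δv = Δv₁ + Δv₂ = 3.228 + 4.919 = 8.147 km/s.

Δv = 8.147 km/s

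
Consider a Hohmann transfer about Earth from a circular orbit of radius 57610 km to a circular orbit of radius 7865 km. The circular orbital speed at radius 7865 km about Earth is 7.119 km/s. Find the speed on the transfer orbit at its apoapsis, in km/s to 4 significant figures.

From the circular-orbit relation v² = μ/r at r = 7865 km: μ = v²r = (7.119)² × 7865 = 3.98599×10^5 km³/s².
The Hohmann ellipse has a_t = (r₁ + r₂)/2 = 32737.5 km.
The apoapsis of the transfer ellipse is at r = 57610 km.
Vis-viva: v = √[μ(2/r − 1/a_t)] = √[3.98599×10^5 × (2/57610 − 1/32737.5)] = 1.289 km/s.

v = 1.289 km/s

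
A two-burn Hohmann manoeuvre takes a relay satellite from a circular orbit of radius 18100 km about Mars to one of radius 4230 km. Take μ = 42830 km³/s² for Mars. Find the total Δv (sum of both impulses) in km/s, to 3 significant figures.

Δv = 1.46 km/s

The Hohmann ellipse has a_t = (r₁ + r₂)/2 = 11165 km.
Circular speed at r₁: v₁ = √(μ/r₁) = √(42830/18100) = 1.53828 km/s.
Transfer-orbit speed at r₁ (vis-viva): v_a = √[μ(2/r₁ − 1/a_t)] = 0.946838 km/s.
First burn Δv₁ = |v_a − v₁| = 0.5914 km/s.
Circular speed at r₂: v₂ = √(μ/r₂) = 3.1820 km/s.
Transfer-orbit speed at r₂: v_p = √[μ(2/r₂ − 1/a_t)] = 4.0515 km/s.
Second burn Δv₂ = |v₂ − v_p| = 0.8695 km/s.
Δv = Δv₁ + Δv₂ = 0.5914 + 0.8695 = 1.461 km/s.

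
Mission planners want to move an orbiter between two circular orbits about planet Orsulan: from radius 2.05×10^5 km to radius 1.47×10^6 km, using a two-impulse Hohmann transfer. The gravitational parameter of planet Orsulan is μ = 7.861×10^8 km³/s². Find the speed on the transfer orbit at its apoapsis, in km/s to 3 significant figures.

Semi-major axis of the transfer orbit: a_t = (2.050×10^5 + 1.470×10^6)/2 = 8.375×10^5 km.
The apoapsis of the transfer ellipse is at r = 1.470×10^6 km.
Vis-viva: v = √[μ(2/r − 1/a_t)] = √[7.861×10^8 × (2/1.470×10^6 − 1/8.375×10^5)] = 11.44 km/s.

v = 11.4 km/s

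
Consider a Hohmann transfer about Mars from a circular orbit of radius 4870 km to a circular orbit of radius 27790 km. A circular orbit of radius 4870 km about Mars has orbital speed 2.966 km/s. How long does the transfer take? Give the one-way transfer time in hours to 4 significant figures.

t = 8.798 hours

From the circular-orbit relation v² = μ/r at r = 4870 km: μ = v²r = (2.966)² × 4870 = 42842.1 km³/s².
Semi-major axis of the transfer orbit: a_t = (4870 + 27790)/2 = 16330 km.
Transfer time t = π√(a_t³/μ) = π√((16330)³ / 42842.1) = 31673 s.
Converting: 31673 s ÷ 3600 s/hour = 8.798 hours.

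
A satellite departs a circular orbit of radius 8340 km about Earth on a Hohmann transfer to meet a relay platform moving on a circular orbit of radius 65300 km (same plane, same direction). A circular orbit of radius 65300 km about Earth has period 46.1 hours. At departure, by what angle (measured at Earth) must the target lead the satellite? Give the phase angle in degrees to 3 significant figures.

From Kepler's third law T² = 4π²r³/μ at r = 65300 km, T = 46.1 hours = 46.1 × 3600 s = 1.6596×10^5 s: μ = 4π²r³/T² = 3.99110×10^5 km³/s².
Transfer-ellipse semi-major axis a_t = (r₁ + r₂)/2 = (8340 + 65300)/2 = 36820 km.
The half-period of the transfer ellipse is t = π√(a_t³/μ) = 35134 s.
Target angular speed ω₂ = √(μ/r₂³) = 3.7860×10^-5 rad/s.
Angle swept by the target during transfer: ω₂·t = 1.3302 rad = 76.21°.
The satellite traverses 180° on the transfer ellipse, so the target must lead by 180° − 76.21° = 104°.

φ = 104°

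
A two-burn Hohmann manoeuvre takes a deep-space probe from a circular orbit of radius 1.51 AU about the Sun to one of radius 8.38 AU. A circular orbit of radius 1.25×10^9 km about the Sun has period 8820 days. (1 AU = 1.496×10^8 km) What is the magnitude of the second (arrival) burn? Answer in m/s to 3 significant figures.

From Kepler's third law T² = 4π²r³/μ at r = 1.25×10^9 km, T = 8820 days = 8820 × 86400 s = 7.62048×10^8 s: μ = 4π²r³/T² = 1.32778×10^11 km³/s².
In km: r₁ = 1.51 × 1.496×10^8 = 2.25896×10^8 km; r₂ = 8.38 × 1.496×10^8 = 1.253648×10^9 km.
The Hohmann ellipse has a_t = (r₁ + r₂)/2 = 7.39772×10^8 km.
On the circular orbit at r = 1.253648×10^9 km, v_c = √(μ/r) = 10.291 km/s.
Vis-viva on the transfer ellipse at r = 1.253648×10^9 km gives v_t = √[μ(2/r − 1/a_t)] = 5.6870 km/s.
Δv₂ = |v_t − v_c| = |5.6870 − 10.291| = 4.604 km/s.

Δv₂ = 4600 m/s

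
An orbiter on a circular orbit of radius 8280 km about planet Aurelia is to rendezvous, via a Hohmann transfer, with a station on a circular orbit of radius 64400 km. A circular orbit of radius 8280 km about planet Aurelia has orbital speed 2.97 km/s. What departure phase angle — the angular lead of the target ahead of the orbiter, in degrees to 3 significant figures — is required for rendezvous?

From the circular-orbit relation v² = μ/r at r = 8280 km: μ = v²r = (2.97)² × 8280 = 73037.1 km³/s².
Semi-major axis of the transfer orbit: a_t = (8280 + 64400)/2 = 36340 km.
Transfer time t = π√(a_t³/μ) = 80529.6 s.
Target angular speed ω₂ = √(μ/r₂³) = 1.65365×10^-5 rad/s.
Angle swept by the target during transfer: ω₂·t = 1.3317 rad = 76.30°.
The orbiter traverses 180° on the transfer ellipse, so the target must lead by 180° − 76.30° = 104°.

φ = 104°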